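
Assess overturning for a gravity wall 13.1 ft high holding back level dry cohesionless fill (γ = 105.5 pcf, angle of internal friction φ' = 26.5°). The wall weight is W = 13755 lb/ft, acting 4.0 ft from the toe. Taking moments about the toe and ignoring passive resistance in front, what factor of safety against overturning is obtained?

K_a = tan²(45° − 26.5°/2) = 0.3829.
P_a = ½K_aγH² = 0.5×0.3829×105.5×13.1² = 3467 lb/ft, acting at H/3 = 4.367 ft above the base.
Overturning moment M_o = P_a × H/3 = 3467 × 4.367 = 15140.
Resisting moment M_r = W × 4.0 = 13755 × 4.0 = 55020.
FS_overturning = M_r/M_o = 55020/15140 = 3.635.

3.63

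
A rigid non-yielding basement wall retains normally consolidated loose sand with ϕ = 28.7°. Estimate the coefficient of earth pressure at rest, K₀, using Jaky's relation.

0.520

K₀ = 1 − sin φ' = 1 − sin 28.7° = 0.5198.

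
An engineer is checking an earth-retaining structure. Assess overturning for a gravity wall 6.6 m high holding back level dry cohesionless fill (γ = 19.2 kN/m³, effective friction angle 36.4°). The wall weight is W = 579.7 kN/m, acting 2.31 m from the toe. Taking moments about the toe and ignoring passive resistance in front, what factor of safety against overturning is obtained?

5.70

K_a = tan²(45° − 36.4°/2) = 0.2552.
P_a = ½K_aγH² = 0.5×0.2552×19.2×6.6² = 106.7 kN/m, acting at H/3 = 2.200 m above the base.
Overturning moment M_o = P_a × H/3 = 106.7 × 2.200 = 234.7.
Resisting moment M_r = W × 2.31 = 579.7 × 2.31 = 1339.
FS_overturning = M_r/M_o = 1339/234.7 = 5.704.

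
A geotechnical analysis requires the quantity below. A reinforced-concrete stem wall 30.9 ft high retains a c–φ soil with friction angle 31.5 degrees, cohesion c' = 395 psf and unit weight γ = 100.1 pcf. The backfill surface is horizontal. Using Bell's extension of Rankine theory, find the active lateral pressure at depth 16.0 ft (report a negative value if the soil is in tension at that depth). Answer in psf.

59.9 psf

K_a = (1 − sin φ)/(1 + sin φ) = 0.3136.
σ_a = K_a γ z − 2c√K_a = 0.3136×100.1×16.0 − 2×395×0.5600 = 59.89 psf.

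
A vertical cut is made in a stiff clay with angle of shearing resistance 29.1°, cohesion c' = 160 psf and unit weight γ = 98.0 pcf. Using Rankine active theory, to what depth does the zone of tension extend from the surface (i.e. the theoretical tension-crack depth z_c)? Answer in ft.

K_a = tan²(45° − 29.1°/2) = 0.3456; √K_a = 0.5879.
The active pressure is zero where K_a γ z = 2c√K_a, so z_c = 2c/(γ√K_a) = 2×160/(98.0×0.5879) = 5.554 ft.

5.55 ft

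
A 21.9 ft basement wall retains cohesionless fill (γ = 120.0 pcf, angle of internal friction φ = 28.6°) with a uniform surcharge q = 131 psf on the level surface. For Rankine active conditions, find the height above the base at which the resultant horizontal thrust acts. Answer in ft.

7.63 ft

K_a = 0.3525.
Triangular part P₁ = ½K_aγH² = 10150 at H/3 = 7.300 ft; rectangular part P₂ = K_a q H = 1011 at H/2 = 10.95 ft.
ȳ = (P₁·7.300 + P₂·10.95)/(P₁+P₂) = 7.631 ft.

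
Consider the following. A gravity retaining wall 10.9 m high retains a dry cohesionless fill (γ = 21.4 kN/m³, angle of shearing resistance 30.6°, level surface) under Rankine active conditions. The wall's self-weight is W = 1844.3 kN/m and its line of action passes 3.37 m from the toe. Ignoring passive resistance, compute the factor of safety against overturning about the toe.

K_a = tan²(45° − 30.6°/2) = 0.3253.
P_a = ½K_aγH² = 0.5×0.3253×21.4×10.9² = 413.6 kN/m, acting at H/3 = 3.633 m above the base.
Overturning moment M_o = P_a × H/3 = 413.6 × 3.633 = 1503.
Resisting moment M_r = W × 3.37 = 1844.3 × 3.37 = 6215.
FS_overturning = M_r/M_o = 6215/1503 = 4.136.

4.14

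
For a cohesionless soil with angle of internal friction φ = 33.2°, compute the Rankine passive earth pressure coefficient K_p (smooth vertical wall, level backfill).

3.42

K_p = (1 + sin φ)/(1 − sin φ) = tan²(45° + 33.2°/2) = 3.421.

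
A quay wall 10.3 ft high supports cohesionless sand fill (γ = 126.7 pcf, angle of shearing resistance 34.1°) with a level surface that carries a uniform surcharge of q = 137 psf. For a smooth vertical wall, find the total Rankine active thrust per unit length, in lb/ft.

2290 lb/ft

K_a = tan²(45° − φ/2) = 0.2815.
Soil triangle: ½ K_a γ H² = 0.5×0.2815×126.7×10.3² = 1892 lb/ft.
Surcharge rectangle: K_a q H = 0.2815×137×10.3 = 397.3 lb/ft.
Total = 1892 + 397.3 = 2289 lb/ft.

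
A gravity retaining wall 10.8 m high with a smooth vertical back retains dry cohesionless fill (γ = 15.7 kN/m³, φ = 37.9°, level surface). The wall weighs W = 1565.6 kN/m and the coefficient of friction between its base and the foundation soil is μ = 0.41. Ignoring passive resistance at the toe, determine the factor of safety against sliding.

2.93

K_a = tan²(45° − 37.9°/2) = 0.2389.
P_a = ½K_aγH² = 0.5×0.2389×15.7×10.8² = 218.8 kN/m, acting at H/3 = 3.600 m above the base.
FS_sliding = μW / P_a = 0.41×1565.6 / 218.8 = 2.934.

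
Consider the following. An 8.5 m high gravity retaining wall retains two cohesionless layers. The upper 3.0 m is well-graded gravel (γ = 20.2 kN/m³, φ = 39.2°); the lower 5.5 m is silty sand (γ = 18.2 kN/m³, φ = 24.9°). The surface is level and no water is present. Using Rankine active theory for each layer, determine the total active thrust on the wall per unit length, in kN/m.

K_a1 = tan²(45°−39.2°/2) = 0.2255; K_a2 = tan²(45°−24.9°/2) = 0.4074.
Layer 1: σ at base = K_a1 γ₁ h₁ = 13.66 kPa; P₁ = ½×13.66×3.0 = 20.50.
Layer 2: σ_v at top = γ₁h₁ = 60.60; σ_h top = K_a2×60.60 = 24.69; σ_h base = K_a2×(60.60+18.2×5.5) = 65.47.
P₂ = ½(24.69+65.47)×5.5 = 247.9. Total P_a = 20.50+247.9 = 268.4 kN/m.

268 kN/m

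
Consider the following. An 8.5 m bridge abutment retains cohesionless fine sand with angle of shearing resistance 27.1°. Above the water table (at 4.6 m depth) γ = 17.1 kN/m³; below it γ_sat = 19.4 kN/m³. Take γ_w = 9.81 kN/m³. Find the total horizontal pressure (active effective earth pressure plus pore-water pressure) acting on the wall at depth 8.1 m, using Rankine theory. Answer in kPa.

K_a = (1 − sin φ)/(1 + sin φ) = 0.3741.
γ' = 19.4 − 9.81 = 9.590 kN/m³.
Effective vertical stress at 8.1 m: σ'_v = 17.1×4.6 + 9.590×3.50 = 112.2 kPa.
σ'_h = K_a σ'_v = 0.3741 × 112.2 = 41.98 kPa; u = γ_w × 3.50 = 34.34 kPa.
Total σ_h = 41.98 + 34.34 = 76.31 kPa.

76.3 kPa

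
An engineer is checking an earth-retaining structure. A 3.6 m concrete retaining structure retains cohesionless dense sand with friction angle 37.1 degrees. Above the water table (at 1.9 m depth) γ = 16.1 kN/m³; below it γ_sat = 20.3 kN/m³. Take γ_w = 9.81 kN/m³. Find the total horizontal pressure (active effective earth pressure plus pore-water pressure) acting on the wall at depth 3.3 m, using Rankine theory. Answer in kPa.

K_a = (1 − sin φ)/(1 + sin φ) = 0.2475.
γ' = 20.3 − 9.81 = 10.49 kN/m³.
Effective vertical stress at 3.3 m: σ'_v = 16.1×1.9 + 10.49×1.40 = 45.28 kPa.
σ'_h = K_a σ'_v = 0.2475 × 45.28 = 11.21 kPa; u = γ_w × 1.40 = 13.73 kPa.
Total σ_h = 11.21 + 13.73 = 24.94 kPa.

24.9 kPa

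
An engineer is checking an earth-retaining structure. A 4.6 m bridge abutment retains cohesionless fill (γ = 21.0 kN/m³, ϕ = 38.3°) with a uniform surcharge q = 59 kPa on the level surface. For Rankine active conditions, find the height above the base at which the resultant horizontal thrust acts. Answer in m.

K_a = 0.2347.
Triangular part P₁ = ½K_aγH² = 52.15 at H/3 = 1.533 m; rectangular part P₂ = K_a q H = 63.71 at H/2 = 2.300 m.
ȳ = (P₁·1.533 + P₂·2.300)/(P₁+P₂) = 1.955 m.

1.95 m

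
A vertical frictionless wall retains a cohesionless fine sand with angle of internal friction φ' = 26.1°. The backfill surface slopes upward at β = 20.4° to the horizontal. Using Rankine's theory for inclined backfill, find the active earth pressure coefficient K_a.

0.520

K_a = cos β · (cos β − √(cos²β − cos²φ)) / (cos β + √(cos²β − cos²φ)).
cos β = 0.9373, cos φ = 0.8980, √(cos²β − cos²φ) = 0.2684.
K_a = 0.9373 × (0.9373 − 0.2684)/(0.9373 + 0.2684) = 0.5200.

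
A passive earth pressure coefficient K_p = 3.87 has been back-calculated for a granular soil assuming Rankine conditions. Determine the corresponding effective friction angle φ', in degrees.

K_p = (1+sin φ)/(1−sin φ) ⇒ sin φ = (K_p − 1)/(K_p + 1) = 0.5893.
φ = arcsin(0.5893) = 36.11°.

36.1°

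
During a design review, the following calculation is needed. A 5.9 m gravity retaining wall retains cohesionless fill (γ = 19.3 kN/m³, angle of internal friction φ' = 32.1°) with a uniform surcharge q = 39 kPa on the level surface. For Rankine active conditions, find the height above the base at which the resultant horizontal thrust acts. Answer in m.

K_a = 0.3060.
Triangular part P₁ = ½K_aγH² = 102.8 at H/3 = 1.967 m; rectangular part P₂ = K_a q H = 70.41 at H/2 = 2.950 m.
ȳ = (P₁·1.967 + P₂·2.950)/(P₁+P₂) = 2.366 m.

2.37 m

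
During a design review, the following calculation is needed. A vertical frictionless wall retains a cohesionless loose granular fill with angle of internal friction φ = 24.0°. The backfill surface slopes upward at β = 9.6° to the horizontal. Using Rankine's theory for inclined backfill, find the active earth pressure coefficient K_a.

0.447

K_a = cos β · (cos β − √(cos²β − cos²φ)) / (cos β + √(cos²β − cos²φ)).
cos β = 0.9860, cos φ = 0.9135, √(cos²β − cos²φ) = 0.3710.
K_a = 0.9860 × (0.9860 − 0.3710)/(0.9860 + 0.3710) = 0.4469.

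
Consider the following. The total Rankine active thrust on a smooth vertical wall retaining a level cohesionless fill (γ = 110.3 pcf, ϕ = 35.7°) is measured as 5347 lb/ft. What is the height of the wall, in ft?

19.2 ft

K_a = 0.2630. P_a = ½ K_a γ H² ⇒ H = √(2P_a/(K_a γ)).
H = √(2×5347/(0.2630×110.3)) = 19.20 ft.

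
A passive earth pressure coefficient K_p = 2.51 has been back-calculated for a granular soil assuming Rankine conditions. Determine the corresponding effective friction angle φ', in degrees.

25.5°

K_p = (1+sin φ)/(1−sin φ) ⇒ sin φ = (K_p − 1)/(K_p + 1) = 0.4302.
φ = arcsin(0.4302) = 25.48°.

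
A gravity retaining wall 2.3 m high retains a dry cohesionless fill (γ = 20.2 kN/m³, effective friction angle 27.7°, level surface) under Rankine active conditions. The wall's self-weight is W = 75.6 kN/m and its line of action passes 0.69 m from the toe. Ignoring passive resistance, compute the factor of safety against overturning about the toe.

3.49

K_a = tan²(45° − 27.7°/2) = 0.3653.
P_a = ½K_aγH² = 0.5×0.3653×20.2×2.3² = 19.52 kN/m, acting at H/3 = 0.7667 m above the base.
Overturning moment M_o = P_a × H/3 = 19.52 × 0.7667 = 14.96.
Resisting moment M_r = W × 0.69 = 75.6 × 0.69 = 52.16.
FS_overturning = M_r/M_o = 52.16/14.96 = 3.486.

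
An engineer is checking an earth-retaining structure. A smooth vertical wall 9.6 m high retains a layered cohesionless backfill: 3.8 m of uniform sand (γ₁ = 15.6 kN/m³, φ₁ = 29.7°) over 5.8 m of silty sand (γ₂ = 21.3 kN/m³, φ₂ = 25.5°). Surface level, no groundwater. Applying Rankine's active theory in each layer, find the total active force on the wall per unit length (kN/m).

K_a1 = tan²(45°−29.7°/2) = 0.3374; K_a2 = tan²(45°−25.5°/2) = 0.3981.
Layer 1: σ at base = K_a1 γ₁ h₁ = 20.00 kPa; P₁ = ½×20.00×3.8 = 38.00.
Layer 2: σ_v at top = γ₁h₁ = 59.28; σ_h top = K_a2×59.28 = 23.60; σ_h base = K_a2×(59.28+21.3×5.8) = 72.78.
P₂ = ½(23.60+72.78)×5.8 = 279.5. Total P_a = 38.00+279.5 = 317.5 kN/m.

318 kN/m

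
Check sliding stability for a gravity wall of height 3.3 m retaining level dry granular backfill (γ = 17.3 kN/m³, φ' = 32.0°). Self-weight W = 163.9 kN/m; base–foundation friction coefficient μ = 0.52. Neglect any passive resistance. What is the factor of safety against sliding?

K_a = tan²(45° − 32.0°/2) = 0.3073.
P_a = ½K_aγH² = 0.5×0.3073×17.3×3.3² = 28.94 kN/m, acting at H/3 = 1.100 m above the base.
FS_sliding = μW / P_a = 0.52×163.9 / 28.94 = 2.945.

2.94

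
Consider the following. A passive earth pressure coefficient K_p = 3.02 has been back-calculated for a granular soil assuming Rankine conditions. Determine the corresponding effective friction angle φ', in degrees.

30.2°

K_p = (1+sin φ)/(1−sin φ) ⇒ sin φ = (K_p − 1)/(K_p + 1) = 0.5025.
φ = arcsin(0.5025) = 30.16°.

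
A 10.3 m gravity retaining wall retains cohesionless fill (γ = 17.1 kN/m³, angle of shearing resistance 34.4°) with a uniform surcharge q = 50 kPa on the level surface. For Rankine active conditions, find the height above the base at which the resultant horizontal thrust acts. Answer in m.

4.06 m

K_a = 0.2780.
Triangular part P₁ = ½K_aγH² = 252.1 at H/3 = 3.433 m; rectangular part P₂ = K_a q H = 143.2 at H/2 = 5.150 m.
ȳ = (P₁·3.433 + P₂·5.150)/(P₁+P₂) = 4.055 m.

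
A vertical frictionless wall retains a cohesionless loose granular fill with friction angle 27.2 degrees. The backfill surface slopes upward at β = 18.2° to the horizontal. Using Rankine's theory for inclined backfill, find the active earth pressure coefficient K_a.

0.456

K_a = cos β · (cos β − √(cos²β − cos²φ)) / (cos β + √(cos²β − cos²φ)).
cos β = 0.9500, cos φ = 0.8894, √(cos²β − cos²φ) = 0.3337.
K_a = 0.9500 × (0.9500 − 0.3337)/(0.9500 + 0.3337) = 0.4560.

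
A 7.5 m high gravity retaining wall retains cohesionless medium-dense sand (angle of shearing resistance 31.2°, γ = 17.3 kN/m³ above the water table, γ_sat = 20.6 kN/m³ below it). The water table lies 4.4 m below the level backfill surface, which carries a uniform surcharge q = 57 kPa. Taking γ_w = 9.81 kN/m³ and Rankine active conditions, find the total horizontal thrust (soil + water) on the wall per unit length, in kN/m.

327 kN/m

K_a = tan²(45° − φ/2) = 0.3175.
γ' = 20.6 − 9.81 = 10.79 kN/m³. h₂ = H − d_w = 3.1 m.
σ'_h: at surface K_a·q = 18.10; at WT K_a(q+γd_w) = 42.27; at base K_a(q+γd_w+γ'h₂) = 52.89 kPa.
P₁ = ½(18.10+42.27)×4.4 = 132.8; P₂ = ½(42.27+52.89)×3.1 = 147.5; P_w = ½γ_w h₂² = 47.14.
Total = 132.8+147.5+47.14 = 327.4 kN/m.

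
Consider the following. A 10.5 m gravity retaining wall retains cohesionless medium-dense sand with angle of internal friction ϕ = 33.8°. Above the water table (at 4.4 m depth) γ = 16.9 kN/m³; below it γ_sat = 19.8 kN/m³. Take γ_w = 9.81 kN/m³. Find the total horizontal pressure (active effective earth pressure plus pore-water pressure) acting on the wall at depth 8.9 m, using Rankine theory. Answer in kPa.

78.2 kPa

K_a = (1 − sin φ)/(1 + sin φ) = 0.2851.
γ' = 19.8 − 9.81 = 9.990 kN/m³.
Effective vertical stress at 8.9 m: σ'_v = 16.9×4.4 + 9.990×4.50 = 119.3 kPa.
σ'_h = K_a σ'_v = 0.2851 × 119.3 = 34.02 kPa; u = γ_w × 4.50 = 44.15 kPa.
Total σ_h = 34.02 + 44.15 = 78.16 kPa.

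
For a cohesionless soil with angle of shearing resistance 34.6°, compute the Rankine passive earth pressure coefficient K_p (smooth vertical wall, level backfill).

3.63

K_p = (1 + sin φ)/(1 − sin φ) = tan²(45° + 34.6°/2) = 3.628.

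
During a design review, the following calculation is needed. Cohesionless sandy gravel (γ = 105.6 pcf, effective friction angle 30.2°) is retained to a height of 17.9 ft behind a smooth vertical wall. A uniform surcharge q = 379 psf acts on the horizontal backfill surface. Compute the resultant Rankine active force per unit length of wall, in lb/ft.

7840 lb/ft

K_a = tan²(45° − φ/2) = 0.3307.
Soil triangle: ½ K_a γ H² = 0.5×0.3307×105.6×17.9² = 5594 lb/ft.
Surcharge rectangle: K_a q H = 0.3307×379×17.9 = 2243 lb/ft.
Total = 5594 + 2243 = 7837 lb/ft.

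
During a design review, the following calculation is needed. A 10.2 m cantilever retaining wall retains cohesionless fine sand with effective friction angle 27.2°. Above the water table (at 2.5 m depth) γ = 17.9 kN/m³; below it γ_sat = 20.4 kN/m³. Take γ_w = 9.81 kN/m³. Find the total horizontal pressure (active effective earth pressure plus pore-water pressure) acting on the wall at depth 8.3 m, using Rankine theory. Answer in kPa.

K_a = (1 − sin φ)/(1 + sin φ) = 0.3726.
γ' = 20.4 − 9.81 = 10.59 kN/m³.
Effective vertical stress at 8.3 m: σ'_v = 17.9×2.5 + 10.59×5.80 = 106.2 kPa.
σ'_h = K_a σ'_v = 0.3726 × 106.2 = 39.56 kPa; u = γ_w × 5.80 = 56.90 kPa.
Total σ_h = 39.56 + 56.90 = 96.46 kPa.

96.5 kPa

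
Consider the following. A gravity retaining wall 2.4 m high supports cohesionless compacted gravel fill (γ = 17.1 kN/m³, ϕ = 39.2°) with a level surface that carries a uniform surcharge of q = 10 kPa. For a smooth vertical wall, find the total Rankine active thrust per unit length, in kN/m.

K_a = tan²(45° − φ/2) = 0.2255.
Soil triangle: ½ K_a γ H² = 0.5×0.2255×17.1×2.4² = 11.10 kN/m.
Surcharge rectangle: K_a q H = 0.2255×10×2.4 = 5.411 kN/m.
Total = 11.10 + 5.411 = 16.52 kN/m.

16.5 kN/m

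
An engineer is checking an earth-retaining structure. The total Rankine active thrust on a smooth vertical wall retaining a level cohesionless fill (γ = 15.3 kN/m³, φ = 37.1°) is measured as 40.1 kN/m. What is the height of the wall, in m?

K_a = 0.2475. P_a = ½ K_a γ H² ⇒ H = √(2P_a/(K_a γ)).
H = √(2×40.1/(0.2475×15.3)) = 4.602 m.

4.60 m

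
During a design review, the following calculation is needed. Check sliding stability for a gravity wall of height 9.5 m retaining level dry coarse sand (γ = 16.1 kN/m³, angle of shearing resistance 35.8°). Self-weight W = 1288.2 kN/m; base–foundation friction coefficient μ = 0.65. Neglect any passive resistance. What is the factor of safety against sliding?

4.40

K_a = tan²(45° − 35.8°/2) = 0.2619.
P_a = ½K_aγH² = 0.5×0.2619×16.1×9.5² = 190.2 kN/m, acting at H/3 = 3.167 m above the base.
FS_sliding = μW / P_a = 0.65×1288.2 / 190.2 = 4.401.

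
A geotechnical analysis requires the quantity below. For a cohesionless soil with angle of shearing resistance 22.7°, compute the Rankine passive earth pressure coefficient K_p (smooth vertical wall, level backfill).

K_p = (1 + sin φ)/(1 − sin φ) = tan²(45° + 22.7°/2) = 2.257.

2.26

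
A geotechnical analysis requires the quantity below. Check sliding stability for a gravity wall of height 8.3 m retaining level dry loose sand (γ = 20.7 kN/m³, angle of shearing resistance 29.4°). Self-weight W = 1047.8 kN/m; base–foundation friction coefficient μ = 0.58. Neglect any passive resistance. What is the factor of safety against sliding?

2.50

K_a = tan²(45° − 29.4°/2) = 0.3415.
P_a = ½K_aγH² = 0.5×0.3415×20.7×8.3² = 243.5 kN/m, acting at H/3 = 2.767 m above the base.
FS_sliding = μW / P_a = 0.58×1047.8 / 243.5 = 2.496.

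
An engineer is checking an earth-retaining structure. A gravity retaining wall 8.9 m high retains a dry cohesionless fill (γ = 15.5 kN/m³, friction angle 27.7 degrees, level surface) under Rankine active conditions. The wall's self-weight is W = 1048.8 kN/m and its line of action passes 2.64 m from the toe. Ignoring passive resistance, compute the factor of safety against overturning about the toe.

4.16

K_a = tan²(45° − 27.7°/2) = 0.3653.
P_a = ½K_aγH² = 0.5×0.3653×15.5×8.9² = 224.3 kN/m, acting at H/3 = 2.967 m above the base.
Overturning moment M_o = P_a × H/3 = 224.3 × 2.967 = 665.3.
Resisting moment M_r = W × 2.64 = 1048.8 × 2.64 = 2769.
FS_overturning = M_r/M_o = 2769/665.3 = 4.162.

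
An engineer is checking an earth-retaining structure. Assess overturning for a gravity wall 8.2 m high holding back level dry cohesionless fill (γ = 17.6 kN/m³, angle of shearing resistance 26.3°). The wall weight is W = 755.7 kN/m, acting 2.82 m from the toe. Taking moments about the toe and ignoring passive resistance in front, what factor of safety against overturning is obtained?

K_a = tan²(45° − 26.3°/2) = 0.3859.
P_a = ½K_aγH² = 0.5×0.3859×17.6×8.2² = 228.4 kN/m, acting at H/3 = 2.733 m above the base.
Overturning moment M_o = P_a × H/3 = 228.4 × 2.733 = 624.2.
Resisting moment M_r = W × 2.82 = 755.7 × 2.82 = 2131.
FS_overturning = M_r/M_o = 2131/624.2 = 3.414.

3.41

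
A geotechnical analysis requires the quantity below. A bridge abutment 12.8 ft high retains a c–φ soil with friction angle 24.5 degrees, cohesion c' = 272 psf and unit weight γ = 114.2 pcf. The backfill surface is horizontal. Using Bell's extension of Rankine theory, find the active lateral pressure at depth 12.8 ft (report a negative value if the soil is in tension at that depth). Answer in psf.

255 psf

K_a = (1 − sin φ)/(1 + sin φ) = 0.4137.
σ_a = K_a γ z − 2c√K_a = 0.4137×114.2×12.8 − 2×272×0.6432 = 254.9 psf.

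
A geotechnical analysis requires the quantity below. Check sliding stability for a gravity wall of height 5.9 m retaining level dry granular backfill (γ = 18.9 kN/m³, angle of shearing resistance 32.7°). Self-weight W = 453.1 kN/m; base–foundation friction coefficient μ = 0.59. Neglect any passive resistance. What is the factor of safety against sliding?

2.72

K_a = tan²(45° − 32.7°/2) = 0.2985.
P_a = ½K_aγH² = 0.5×0.2985×18.9×5.9² = 98.19 kN/m, acting at H/3 = 1.967 m above the base.
FS_sliding = μW / P_a = 0.59×453.1 / 98.19 = 2.722.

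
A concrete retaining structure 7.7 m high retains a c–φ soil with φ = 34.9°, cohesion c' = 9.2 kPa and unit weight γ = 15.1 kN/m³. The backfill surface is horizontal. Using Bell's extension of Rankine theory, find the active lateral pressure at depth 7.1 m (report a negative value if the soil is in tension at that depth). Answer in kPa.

K_a = (1 − sin φ)/(1 + sin φ) = 0.2721.
σ_a = K_a γ z − 2c√K_a = 0.2721×15.1×7.1 − 2×9.2×0.5217 = 19.58 kPa.

19.6 kPa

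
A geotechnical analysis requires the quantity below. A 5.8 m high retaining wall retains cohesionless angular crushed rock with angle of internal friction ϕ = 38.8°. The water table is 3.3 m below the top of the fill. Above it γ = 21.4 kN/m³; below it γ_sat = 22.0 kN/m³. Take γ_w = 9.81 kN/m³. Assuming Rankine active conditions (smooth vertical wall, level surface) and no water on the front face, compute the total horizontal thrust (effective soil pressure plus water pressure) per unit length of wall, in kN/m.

107 kN/m

K_a = tan²(45° − φ/2) = 0.2296.
γ' = 22.0 − 9.81 = 12.19 kN/m³. Depth below WT = 2.5 m.
σ'_h at WT = K_a γ d_w = 16.21 kPa; at base = 16.21 + K_a γ' × 2.5 = 23.21 kPa.
P₁ (0–3.3 m) = ½×16.21×3.3 = 26.75. P₂ (3.3–5.8 m) = ½(16.21+23.21)×2.5 = 49.27.
P_w = ½ γ_w h₂² = 0.5×9.81×2.5² = 30.66. Total = 26.75+49.27+30.66 = 106.7 kN/m.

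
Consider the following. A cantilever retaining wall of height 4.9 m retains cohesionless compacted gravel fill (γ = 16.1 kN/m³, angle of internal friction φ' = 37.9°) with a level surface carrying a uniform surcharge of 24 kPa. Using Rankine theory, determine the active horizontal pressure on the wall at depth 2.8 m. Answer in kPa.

K_a = (1 − sin φ)/(1 + sin φ) = 0.2389.
σ_v = γz + q = 16.1 × 2.8 + 24 = 69.08 kPa.
σ_h = K_a σ_v = 0.2389 × 69.08 = 16.51 kPa.

16.5 kPa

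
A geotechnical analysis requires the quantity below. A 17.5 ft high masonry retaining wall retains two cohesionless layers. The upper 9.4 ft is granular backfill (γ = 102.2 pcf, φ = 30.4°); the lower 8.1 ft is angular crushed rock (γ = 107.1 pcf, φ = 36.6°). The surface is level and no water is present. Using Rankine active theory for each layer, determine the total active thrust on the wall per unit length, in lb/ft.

4340 lb/ft

K_a1 = tan²(45°−30.4°/2) = 0.3280; K_a2 = tan²(45°−36.6°/2) = 0.2530.
Layer 1: σ at base = K_a1 γ₁ h₁ = 315.1 psf; P₁ = ½×315.1×9.4 = 1481.
Layer 2: σ_v at top = γ₁h₁ = 960.7; σ_h top = K_a2×960.7 = 243.0; σ_h base = K_a2×(960.7+107.1×8.1) = 462.5.
P₂ = ½(243.0+462.5)×8.1 = 2857. Total P_a = 1481+2857 = 4338 lb/ft.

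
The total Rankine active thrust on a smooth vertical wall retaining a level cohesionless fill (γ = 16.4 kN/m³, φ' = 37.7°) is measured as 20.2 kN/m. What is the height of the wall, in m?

3.20 m

K_a = 0.2411. P_a = ½ K_a γ H² ⇒ H = √(2P_a/(K_a γ)).
H = √(2×20.2/(0.2411×16.4)) = 3.197 m.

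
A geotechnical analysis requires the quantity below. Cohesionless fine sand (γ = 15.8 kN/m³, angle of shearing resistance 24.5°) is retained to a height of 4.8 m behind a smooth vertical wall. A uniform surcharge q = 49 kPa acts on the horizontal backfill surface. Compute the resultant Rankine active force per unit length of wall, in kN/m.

K_a = tan²(45° − φ/2) = 0.4137.
Soil triangle: ½ K_a γ H² = 0.5×0.4137×15.8×4.8² = 75.31 kN/m.
Surcharge rectangle: K_a q H = 0.4137×49×4.8 = 97.31 kN/m.
Total = 75.31 + 97.31 = 172.6 kN/m.

173 kN/m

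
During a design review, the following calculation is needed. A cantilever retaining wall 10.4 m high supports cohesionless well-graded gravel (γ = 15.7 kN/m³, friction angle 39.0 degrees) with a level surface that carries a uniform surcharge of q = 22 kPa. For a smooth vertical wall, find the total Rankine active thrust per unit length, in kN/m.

245 kN/m

K_a = tan²(45° − φ/2) = 0.2275.
Soil triangle: ½ K_a γ H² = 0.5×0.2275×15.7×10.4² = 193.2 kN/m.
Surcharge rectangle: K_a q H = 0.2275×22×10.4 = 52.05 kN/m.
Total = 193.2 + 52.05 = 245.2 kN/m.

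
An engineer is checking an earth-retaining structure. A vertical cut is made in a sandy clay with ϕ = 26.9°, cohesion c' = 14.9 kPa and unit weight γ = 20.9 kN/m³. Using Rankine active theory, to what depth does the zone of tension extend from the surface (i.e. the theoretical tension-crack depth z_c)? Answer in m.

2.32 m

K_a = tan²(45° − 26.9°/2) = 0.3770; √K_a = 0.6140.
The active pressure is zero where K_a γ z = 2c√K_a, so z_c = 2c/(γ√K_a) = 2×14.9/(20.9×0.6140) = 2.322 m.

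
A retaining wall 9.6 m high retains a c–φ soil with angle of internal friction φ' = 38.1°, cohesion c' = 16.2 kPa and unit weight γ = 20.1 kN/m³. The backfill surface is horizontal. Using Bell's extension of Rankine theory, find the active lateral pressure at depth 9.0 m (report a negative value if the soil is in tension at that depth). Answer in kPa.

K_a = (1 − sin φ)/(1 + sin φ) = 0.2368.
σ_a = K_a γ z − 2c√K_a = 0.2368×20.1×9.0 − 2×16.2×0.4867 = 27.08 kPa.

27.1 kPa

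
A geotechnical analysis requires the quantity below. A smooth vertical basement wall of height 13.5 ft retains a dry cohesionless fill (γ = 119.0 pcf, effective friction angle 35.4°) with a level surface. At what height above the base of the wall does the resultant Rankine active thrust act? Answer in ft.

K_a = 0.2664.
The pressure distribution is triangular, so the resultant acts at H/3 above the base = 13.5/3 = 4.500 ft.

4.50 ft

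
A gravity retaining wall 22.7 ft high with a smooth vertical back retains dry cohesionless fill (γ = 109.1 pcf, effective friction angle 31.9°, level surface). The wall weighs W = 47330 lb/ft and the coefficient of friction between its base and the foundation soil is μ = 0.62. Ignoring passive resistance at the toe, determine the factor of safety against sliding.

3.38

K_a = tan²(45° − 31.9°/2) = 0.3085.
P_a = ½K_aγH² = 0.5×0.3085×109.1×22.7² = 8672 lb/ft, acting at H/3 = 7.567 ft above the base.
FS_sliding = μW / P_a = 0.62×47330 / 8672 = 3.384.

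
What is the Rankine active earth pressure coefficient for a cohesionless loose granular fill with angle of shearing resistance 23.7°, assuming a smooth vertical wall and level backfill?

K_a = tan²(45° − φ/2) = tan²(33.15°) = 0.4266.

0.427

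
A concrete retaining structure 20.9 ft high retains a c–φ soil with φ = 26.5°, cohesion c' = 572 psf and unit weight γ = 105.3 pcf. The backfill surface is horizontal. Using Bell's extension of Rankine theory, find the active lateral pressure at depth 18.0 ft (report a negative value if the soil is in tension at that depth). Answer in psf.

17.9 psf

K_a = (1 − sin φ)/(1 + sin φ) = 0.3829.
σ_a = K_a γ z − 2c√K_a = 0.3829×105.3×18.0 − 2×572×0.6188 = 17.89 psf.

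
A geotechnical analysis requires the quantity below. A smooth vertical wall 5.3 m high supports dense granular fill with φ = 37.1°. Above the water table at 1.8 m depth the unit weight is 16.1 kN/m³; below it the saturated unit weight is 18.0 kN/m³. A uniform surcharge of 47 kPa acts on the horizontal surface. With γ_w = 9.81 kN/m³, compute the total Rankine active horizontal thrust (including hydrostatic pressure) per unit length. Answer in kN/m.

166 kN/m

K_a = tan²(45° − φ/2) = 0.2475.
γ' = 18.0 − 9.81 = 8.190 kN/m³. h₂ = H − d_w = 3.5 m.
σ'_h: at surface K_a·q = 11.63; at WT K_a(q+γd_w) = 18.80; at base K_a(q+γd_w+γ'h₂) = 25.90 kPa.
P₁ = ½(11.63+18.80)×1.8 = 27.39; P₂ = ½(18.80+25.90)×3.5 = 78.23; P_w = ½γ_w h₂² = 60.09.
Total = 27.39+78.23+60.09 = 165.7 kN/m.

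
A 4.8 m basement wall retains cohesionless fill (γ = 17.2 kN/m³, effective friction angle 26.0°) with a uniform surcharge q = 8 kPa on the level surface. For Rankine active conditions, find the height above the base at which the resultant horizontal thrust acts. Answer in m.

1.73 m

K_a = 0.3905.
Triangular part P₁ = ½K_aγH² = 77.37 at H/3 = 1.600 m; rectangular part P₂ = K_a q H = 14.99 at H/2 = 2.400 m.
ȳ = (P₁·1.600 + P₂·2.400)/(P₁+P₂) = 1.730 m.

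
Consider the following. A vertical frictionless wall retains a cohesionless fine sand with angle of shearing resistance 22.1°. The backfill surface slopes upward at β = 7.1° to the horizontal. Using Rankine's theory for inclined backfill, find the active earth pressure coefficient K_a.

0.469

K_a = cos β · (cos β − √(cos²β − cos²φ)) / (cos β + √(cos²β − cos²φ)).
cos β = 0.9923, cos φ = 0.9265, √(cos²β − cos²φ) = 0.3553.
K_a = 0.9923 × (0.9923 − 0.3553)/(0.9923 + 0.3553) = 0.4690.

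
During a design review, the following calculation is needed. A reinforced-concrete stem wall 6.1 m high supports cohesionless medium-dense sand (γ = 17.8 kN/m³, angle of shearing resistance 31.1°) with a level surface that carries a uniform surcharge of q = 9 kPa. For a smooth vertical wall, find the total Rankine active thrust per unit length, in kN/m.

123 kN/m

K_a = tan²(45° − φ/2) = 0.3188.
Soil triangle: ½ K_a γ H² = 0.5×0.3188×17.8×6.1² = 105.6 kN/m.
Surcharge rectangle: K_a q H = 0.3188×9×6.1 = 17.50 kN/m.
Total = 105.6 + 17.50 = 123.1 kN/m.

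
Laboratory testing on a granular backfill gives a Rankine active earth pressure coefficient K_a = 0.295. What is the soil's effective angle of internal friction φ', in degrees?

33.0°

K_a = tan²(45° − φ/2) ⇒ 45° − φ/2 = arctan(√0.295) = 28.51°.
φ = 2(45° − 28.51°) = 32.98°.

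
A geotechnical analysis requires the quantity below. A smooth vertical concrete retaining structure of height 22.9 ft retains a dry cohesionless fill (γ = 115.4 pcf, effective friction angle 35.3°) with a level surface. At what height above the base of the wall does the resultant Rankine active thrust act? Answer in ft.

7.63 ft

K_a = 0.2675.
The pressure distribution is triangular, so the resultant acts at H/3 above the base = 22.9/3 = 7.633 ft.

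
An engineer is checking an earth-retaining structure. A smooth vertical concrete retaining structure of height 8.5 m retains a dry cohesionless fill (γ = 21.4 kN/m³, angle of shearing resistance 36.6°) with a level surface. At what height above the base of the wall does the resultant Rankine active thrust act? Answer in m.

2.83 m

K_a = 0.2530.
The pressure distribution is triangular, so the resultant acts at H/3 above the base = 8.5/3 = 2.833 m.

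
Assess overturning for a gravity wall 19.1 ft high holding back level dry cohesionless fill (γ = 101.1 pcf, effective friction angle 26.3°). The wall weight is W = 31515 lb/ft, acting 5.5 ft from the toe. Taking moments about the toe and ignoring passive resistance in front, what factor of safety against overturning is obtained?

K_a = tan²(45° − 26.3°/2) = 0.3859.
P_a = ½K_aγH² = 0.5×0.3859×101.1×19.1² = 7117 lb/ft, acting at H/3 = 6.367 ft above the base.
Overturning moment M_o = P_a × H/3 = 7117 × 6.367 = 45310.
Resisting moment M_r = W × 5.5 = 31515 × 5.5 = 173300.
FS_overturning = M_r/M_o = 173300/45310 = 3.825.

3.83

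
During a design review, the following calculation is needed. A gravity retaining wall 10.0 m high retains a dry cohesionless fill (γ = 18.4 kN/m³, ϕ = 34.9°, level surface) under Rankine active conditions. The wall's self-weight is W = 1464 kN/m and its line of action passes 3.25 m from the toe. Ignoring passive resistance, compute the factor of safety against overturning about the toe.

K_a = tan²(45° − 34.9°/2) = 0.2721.
P_a = ½K_aγH² = 0.5×0.2721×18.4×10.0² = 250.4 kN/m, acting at H/3 = 3.333 m above the base.
Overturning moment M_o = P_a × H/3 = 250.4 × 3.333 = 834.6.
Resisting moment M_r = W × 3.25 = 1464 × 3.25 = 4758.
FS_overturning = M_r/M_o = 4758/834.6 = 5.701.

5.70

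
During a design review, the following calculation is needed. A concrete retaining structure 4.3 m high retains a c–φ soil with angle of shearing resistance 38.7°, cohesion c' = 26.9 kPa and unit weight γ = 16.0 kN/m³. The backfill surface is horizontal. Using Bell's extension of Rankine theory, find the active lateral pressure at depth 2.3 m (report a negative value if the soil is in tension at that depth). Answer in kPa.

K_a = (1 − sin φ)/(1 + sin φ) = 0.2306.
σ_a = K_a γ z − 2c√K_a = 0.2306×16.0×2.3 − 2×26.9×0.4802 = -17.35 kPa.

-17.3 kPa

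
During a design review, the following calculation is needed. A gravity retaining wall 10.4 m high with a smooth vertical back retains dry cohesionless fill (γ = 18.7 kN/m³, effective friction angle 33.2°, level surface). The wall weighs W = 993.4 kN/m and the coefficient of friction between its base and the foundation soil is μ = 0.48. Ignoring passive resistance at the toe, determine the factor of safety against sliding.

K_a = tan²(45° − 33.2°/2) = 0.2924.
P_a = ½K_aγH² = 0.5×0.2924×18.7×10.4² = 295.7 kN/m, acting at H/3 = 3.467 m above the base.
FS_sliding = μW / P_a = 0.48×993.4 / 295.7 = 1.613.

1.61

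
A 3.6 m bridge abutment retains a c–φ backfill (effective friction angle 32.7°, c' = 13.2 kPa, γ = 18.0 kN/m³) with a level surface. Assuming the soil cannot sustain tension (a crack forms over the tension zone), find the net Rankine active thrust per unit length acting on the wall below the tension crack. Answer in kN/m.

K_a = 0.2985; √K_a = 0.5464.
Tension-crack depth z_c = 2c/(γ√K_a) = 2×13.2/(18.0×0.5464) = 2.684 m.
σ_a at base = K_a γ H − 2c√K_a = 0.2985×18.0×3.6 − 2×13.2×0.5464 = 4.919 kPa.
P_a = ½ × 4.919 × (H − z_c) = 0.5×4.919×0.9155 = 2.252 kN/m.

2.25 kN/m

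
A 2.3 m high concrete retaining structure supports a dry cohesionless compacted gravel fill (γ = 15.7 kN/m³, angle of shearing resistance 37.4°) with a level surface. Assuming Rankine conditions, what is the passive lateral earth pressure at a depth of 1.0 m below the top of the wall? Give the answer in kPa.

K_p = (1 + sin φ)/(1 − sin φ) = 4.094.
σ_h = K_p γ z = 4.094 × 15.7 × 1.0 = 64.27 kPa.

64.3 kPa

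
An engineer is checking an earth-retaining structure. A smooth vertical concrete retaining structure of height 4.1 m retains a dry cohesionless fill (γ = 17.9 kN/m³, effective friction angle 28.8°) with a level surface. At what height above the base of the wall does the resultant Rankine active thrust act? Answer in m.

1.37 m

K_a = 0.3498.
The pressure distribution is triangular, so the resultant acts at H/3 above the base = 4.1/3 = 1.367 m.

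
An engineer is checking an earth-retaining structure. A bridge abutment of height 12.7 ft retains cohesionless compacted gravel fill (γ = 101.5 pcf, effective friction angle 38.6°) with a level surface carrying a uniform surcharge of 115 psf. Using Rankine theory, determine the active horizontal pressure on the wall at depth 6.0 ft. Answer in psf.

K_a = (1 − sin φ)/(1 + sin φ) = 0.2316.
σ_v = γz + q = 101.5 × 6.0 + 115 = 724.0 psf.
σ_h = K_a σ_v = 0.2316 × 724.0 = 167.7 psf.

168 psf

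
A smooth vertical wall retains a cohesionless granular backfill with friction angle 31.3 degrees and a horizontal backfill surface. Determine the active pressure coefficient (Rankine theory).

K_a = tan²(45° − φ/2) = tan²(29.35°) = 0.3162.

0.316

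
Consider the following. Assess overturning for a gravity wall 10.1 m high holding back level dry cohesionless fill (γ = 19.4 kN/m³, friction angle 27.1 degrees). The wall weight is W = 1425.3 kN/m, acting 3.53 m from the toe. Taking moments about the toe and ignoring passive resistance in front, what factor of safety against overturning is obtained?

4.04

K_a = tan²(45° − 27.1°/2) = 0.3741.
P_a = ½K_aγH² = 0.5×0.3741×19.4×10.1² = 370.1 kN/m, acting at H/3 = 3.367 m above the base.
Overturning moment M_o = P_a × H/3 = 370.1 × 3.367 = 1246.
Resisting moment M_r = W × 3.53 = 1425.3 × 3.53 = 5031.
FS_overturning = M_r/M_o = 5031/1246 = 4.038.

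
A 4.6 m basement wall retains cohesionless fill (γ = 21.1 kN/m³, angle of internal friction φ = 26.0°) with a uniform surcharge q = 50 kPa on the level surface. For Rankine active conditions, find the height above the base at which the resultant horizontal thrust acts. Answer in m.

1.92 m

K_a = 0.3905.
Triangular part P₁ = ½K_aγH² = 87.17 at H/3 = 1.533 m; rectangular part P₂ = K_a q H = 89.81 at H/2 = 2.300 m.
ȳ = (P₁·1.533 + P₂·2.300)/(P₁+P₂) = 1.922 m.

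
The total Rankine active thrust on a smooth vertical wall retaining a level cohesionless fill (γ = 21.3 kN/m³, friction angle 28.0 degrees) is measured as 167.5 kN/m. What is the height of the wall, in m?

6.60 m

K_a = 0.3610. P_a = ½ K_a γ H² ⇒ H = √(2P_a/(K_a γ)).
H = √(2×167.5/(0.3610×21.3)) = 6.600 m.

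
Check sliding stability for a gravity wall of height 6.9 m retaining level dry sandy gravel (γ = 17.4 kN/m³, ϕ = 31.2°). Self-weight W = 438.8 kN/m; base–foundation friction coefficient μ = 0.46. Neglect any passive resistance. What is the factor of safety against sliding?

K_a = tan²(45° − 31.2°/2) = 0.3175.
P_a = ½K_aγH² = 0.5×0.3175×17.4×6.9² = 131.5 kN/m, acting at H/3 = 2.300 m above the base.
FS_sliding = μW / P_a = 0.46×438.8 / 131.5 = 1.535.

1.53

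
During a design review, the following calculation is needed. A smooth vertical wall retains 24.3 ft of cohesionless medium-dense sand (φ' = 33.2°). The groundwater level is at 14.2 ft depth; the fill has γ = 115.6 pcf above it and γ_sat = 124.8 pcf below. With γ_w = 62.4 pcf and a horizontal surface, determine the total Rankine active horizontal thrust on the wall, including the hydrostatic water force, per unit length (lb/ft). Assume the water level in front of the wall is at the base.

12400 lb/ft

K_a = tan²(45° − φ/2) = 0.2924.
γ' = 124.8 − 62.4 = 62.40 pcf. Depth below WT = 10.1 ft.
σ'_h at WT = K_a γ d_w = 479.9 psf; at base = 479.9 + K_a γ' × 10.1 = 664.2 psf.
P₁ (0–14.2 ft) = ½×479.9×14.2 = 3407. P₂ (14.2–24.3 ft) = ½(479.9+664.2)×10.1 = 5778.
P_w = ½ γ_w h₂² = 0.5×62.4×10.1² = 3183. Total = 3407+5778+3183 = 12370 lb/ft.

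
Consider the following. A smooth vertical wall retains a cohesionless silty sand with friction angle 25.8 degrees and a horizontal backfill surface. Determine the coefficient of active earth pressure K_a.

0.394

K_a = tan²(45° − φ/2) = tan²(32.10°) = 0.3935.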